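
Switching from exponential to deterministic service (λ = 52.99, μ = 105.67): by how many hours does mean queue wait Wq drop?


ρ = 52.99/105.67 = 0.5015
Wq(M/M/1) = ρ/(μ−λ) = 0.5015/52.68 = 0.009519 hr
Wq(M/D/1) = ρ/(2(μ−λ)) = 0.004760 hr
Savings = 0.009519 − 0.004760 = 0.004760 hr

Final: 0.004760 hr


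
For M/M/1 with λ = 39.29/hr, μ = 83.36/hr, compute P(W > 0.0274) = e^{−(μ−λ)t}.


W ~ Exponential(μ−λ) for M/M/1.
μ − λ = 83.36 − 39.29 = 44.0700
P(W > t) = e^{−(μ−λ)t} = e^{−1.2075} = 0.298938

Final: 0.298938


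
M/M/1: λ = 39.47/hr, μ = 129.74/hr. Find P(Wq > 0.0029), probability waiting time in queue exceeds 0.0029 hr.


ρ = 39.47/129.74 = 0.3042
P(Wq > t) = ρ·e^{−(μ−λ)t} = 0.3042·e^{−0.2618}
= 0.3042·0.769678 = 0.234154

Final: 0.234154


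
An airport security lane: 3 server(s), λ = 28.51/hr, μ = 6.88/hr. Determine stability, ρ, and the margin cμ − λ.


Total capacity cμ = 3·6.88 = 20.64/hr
ρ = λ/(cμ) = 28.51/20.64 = 1.3813
Stable ⇔ ρ < 1: NO
Spare capacity = cμ − λ = 20.64 − 28.51 = -7.87/hr

Final: ρ = 1.3813; unstable; margin = -7.87/hr


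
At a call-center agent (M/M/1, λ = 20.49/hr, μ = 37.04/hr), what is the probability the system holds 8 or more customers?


ρ = 20.49/37.04 = 0.5532
P(N ≥ n) = ρ^n = 0.5532^8 = 0.008769

Final: 0.008769


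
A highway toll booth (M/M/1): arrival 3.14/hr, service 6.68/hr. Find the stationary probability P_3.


ρ = 3.14/6.68 = 0.4701
P_n = (1−ρ)·ρ^n = (1 − 0.4701)·0.4701^3 = 0.5299·0.103863 = 0.055041

Final: 0.055041


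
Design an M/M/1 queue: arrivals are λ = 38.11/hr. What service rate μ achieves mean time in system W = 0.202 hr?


W = 1/(μ−λ) ⇒ μ − λ = 1/W = 1/0.202 = 4.9505
μ = λ + 1/W = 38.11 + 4.9505 = 43.0605 per hr

Final: 43.0605 /hr


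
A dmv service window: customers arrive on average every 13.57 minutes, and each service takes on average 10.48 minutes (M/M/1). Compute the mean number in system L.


λ = 60/13.57 = 4.4215 /hr
μ = 60/10.48 = 5.7252 /hr
ρ = λ/μ = 4.4215/5.7252 = 0.7723
L = ρ/(1−ρ) = 0.7723/0.2277 = 3.3916

Final: 3.3916


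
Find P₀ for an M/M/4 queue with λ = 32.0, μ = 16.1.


a = λ/μ = 32.0/16.1 = 1.9876; ρ = a/c = 0.4969
Σ_{k=0}^{3} a^k/k! (terms k=0..3) = 1.00000 + 1.98758 + 1.97523 + 1.30864 = 6.27145
Tail: a^4/(4!(1−ρ)) = 15.60617/(24·0.5031) = 1.29249
P₀ = 1/(6.27145 + 1.29249) = 1/7.56394 = 0.132206

Final: 0.132206


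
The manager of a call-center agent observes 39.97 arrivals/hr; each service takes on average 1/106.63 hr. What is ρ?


ρ = λ/μ = 39.97/106.63 = 0.3748

Final: 0.3748


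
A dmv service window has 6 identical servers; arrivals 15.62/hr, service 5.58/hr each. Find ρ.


ρ = λ/(cμ) = 15.62/(6·5.58) = 15.62/33.48 = 0.4665

Final: 0.4665


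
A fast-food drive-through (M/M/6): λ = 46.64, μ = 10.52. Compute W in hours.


a = 4.4335; ρ = 0.7389; P₀ = 0.009945
Lq = P₀·a^c·ρ/(c!(1−ρ)²) = 1.13696
Wq = Lq/λ = 1.13696/46.64 = 0.02438 hr
W = Wq + 1/μ = 0.02438 + 0.09506 = 0.11943 hr

Final: 0.11943 hr


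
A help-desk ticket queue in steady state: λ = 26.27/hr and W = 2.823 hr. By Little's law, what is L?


L = λW = 26.27·2.823 = 74.1602

Final: 74.1602


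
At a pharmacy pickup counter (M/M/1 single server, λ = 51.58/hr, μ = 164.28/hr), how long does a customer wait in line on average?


ρ = 51.58/164.28 = 0.3140
Wq = ρ/(μ−λ) = 0.3140/(164.28 − 51.58) = 0.3140/112.70 = 0.002786 hr

Final: 0.002786 hr


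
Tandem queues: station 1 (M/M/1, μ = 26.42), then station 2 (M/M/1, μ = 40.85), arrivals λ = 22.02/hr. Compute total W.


Each node sees arrival rate λ = 22.02/hr (tandem ⇒ throughput preserved).
W₁ = 1/(μ₁−λ) = 1/(26.42−22.02) = 0.22727 hr
W₂ = 1/(μ₂−λ) = 1/(40.85−22.02) = 0.05311 hr
W_total = W₁ + W₂ = 0.22727 + 0.05311 = 0.28038 hr

Final: 0.28038 hr


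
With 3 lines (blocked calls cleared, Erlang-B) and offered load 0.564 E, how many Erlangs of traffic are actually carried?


B(3,0.564) = 0.017058 (Erlang-B)
Carried load = a(1 − B) = 0.564·(1 − 0.017058) = 0.564·0.982942 = 0.5544 E

Final: 0.5544 Erlangs


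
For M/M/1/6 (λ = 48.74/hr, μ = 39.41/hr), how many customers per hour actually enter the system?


ρ = 1.2367; P_K = (1−ρ)ρ^6/(1−ρ^7) = 0.247307
λ_eff = λ(1 − P_K) = 48.74·(1 − 0.247307) = 48.74·0.752693 = 36.6862 /hr

Final: 36.6862 /hr


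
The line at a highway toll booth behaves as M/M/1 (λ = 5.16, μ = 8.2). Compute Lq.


ρ = 5.16/8.2 = 0.6293
Lq = ρ²/(1−ρ) = 0.3960/0.3707 = 1.0681

Final: 1.0681


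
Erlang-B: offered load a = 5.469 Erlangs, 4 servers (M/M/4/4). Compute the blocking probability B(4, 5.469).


B(c,a) = (a^c/c!) / Σ_{k=0}^{c} a^k/k!
a^4/4! = 37.275240
Σ terms (k=0..4): 1.00000 + 5.46900 + 14.95498 + 27.26293 + 37.27524 = 85.962150
B = 37.275240/85.962150 = 0.433624

Final: 0.433624


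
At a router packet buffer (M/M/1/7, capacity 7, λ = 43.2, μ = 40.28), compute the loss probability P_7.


ρ = λ/μ = 43.2/40.28 = 1.0725
P_K = (1−ρ)ρ^K/(1−ρ^(K+1)) = (-0.07249·1.632150)/(1 − 1.750468)
= -0.118319/-0.750468 = 0.157660

Final: 0.157660


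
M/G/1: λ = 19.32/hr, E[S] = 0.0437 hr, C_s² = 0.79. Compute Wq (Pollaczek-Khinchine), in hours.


ρ = λ·E[S] = 19.32·0.0437 = 0.8443
E[S²] = E[S]²(1+C_s²) = 0.0437²·(1+0.79) = 0.003418
Wq = λ·E[S²]/(2(1−ρ)) = 19.32·0.003418/(2·0.1557) = 0.21206 hr

Final: 0.21206 hr


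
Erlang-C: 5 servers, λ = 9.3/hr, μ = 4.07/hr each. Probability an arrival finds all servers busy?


a = λ/μ = 2.2850; ρ = a/5 = 0.4570
P₀ = 0.100240 (from M/M/c formula)
C(c,a) = [a^c/(c!(1−ρ))]·P₀ = [62.29349/(120·0.5430)]·0.100240
= 0.95601·0.100240 = 0.095831

Final: 0.095831


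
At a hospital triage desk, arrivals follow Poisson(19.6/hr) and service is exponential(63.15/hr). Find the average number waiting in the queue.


ρ = 19.6/63.15 = 0.3104
Lq = ρ²/(1−ρ) = 0.09633/0.6896 = 0.1397

Final: 0.1397


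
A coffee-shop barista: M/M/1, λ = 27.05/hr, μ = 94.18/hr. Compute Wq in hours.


ρ = 27.05/94.18 = 0.2872
Wq = ρ/(μ−λ) = 0.2872/(94.18 − 27.05) = 0.2872/67.13 = 0.004279 hr

Final: 0.004279 hr


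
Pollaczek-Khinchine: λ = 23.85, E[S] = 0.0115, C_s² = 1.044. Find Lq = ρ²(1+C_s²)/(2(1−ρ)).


ρ = λ·E[S] = 23.85·0.0115 = 0.2743
Lq = ρ²(1+C_s²)/(2(1−ρ)) = 0.07523·(1+1.044)/(2·0.7257)
= 0.07523·2.0440/1.4514 = 0.10594

Final: 0.10594


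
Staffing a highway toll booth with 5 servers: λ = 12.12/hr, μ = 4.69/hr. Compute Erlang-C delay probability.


a = λ/μ = 2.5842; ρ = a/5 = 0.5168
P₀ = 0.073283 (from M/M/c formula)
C(c,a) = [a^c/(c!(1−ρ))]·P₀ = [115.25211/(120·0.4832)]·0.073283
= 1.98784·0.073283 = 0.145674

Final: 0.145674


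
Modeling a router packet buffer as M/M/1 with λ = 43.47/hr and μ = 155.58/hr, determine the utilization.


ρ = λ/μ = 43.47/155.58 = 0.2794

Final: 0.2794


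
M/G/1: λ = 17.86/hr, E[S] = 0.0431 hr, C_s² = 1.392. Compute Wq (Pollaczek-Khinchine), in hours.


ρ = λ·E[S] = 17.86·0.0431 = 0.7698
E[S²] = E[S]²(1+C_s²) = 0.0431²·(1+1.392) = 0.004443
Wq = λ·E[S²]/(2(1−ρ)) = 17.86·0.004443/(2·0.2302) = 0.17234 hr

Final: 0.17234 hr


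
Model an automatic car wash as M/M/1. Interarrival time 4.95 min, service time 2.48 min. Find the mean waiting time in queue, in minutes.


λ = 60/4.95 = 12.1212 /hr
μ = 60/2.48 = 24.1935 /hr
ρ = λ/μ = 12.1212/24.1935 = 0.5010
Wq = ρ/(μ−λ) = 0.5010/(24.1935−12.1212) = 0.04150 hr
In minutes: 0.04150·60 = 2.490 min

Final: 2.490 min


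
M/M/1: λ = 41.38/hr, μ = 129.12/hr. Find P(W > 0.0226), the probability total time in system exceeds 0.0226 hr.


W ~ Exponential(μ−λ) for M/M/1.
μ − λ = 129.12 − 41.38 = 87.7400
P(W > t) = e^{−(μ−λ)t} = e^{−1.9829} = 0.137666

Final: 0.137666


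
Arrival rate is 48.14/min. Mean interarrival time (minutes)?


Mean interarrival time = 1/λ = 1/48.14 minute = 0.02077 minute
In minutes: 0.02077 × 1 = 0.02077 min

Final: 0.02077 min


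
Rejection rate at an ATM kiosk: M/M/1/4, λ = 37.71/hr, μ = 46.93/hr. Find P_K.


ρ = λ/μ = 37.71/46.93 = 0.8035
P_K = (1−ρ)ρ^K/(1−ρ^(K+1)) = (0.1965·0.416892)/(1 − 0.334988)
= 0.081904/0.665012 = 0.123162

Final: 0.123162


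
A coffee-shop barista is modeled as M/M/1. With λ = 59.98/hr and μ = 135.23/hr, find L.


ρ = λ/μ = 59.98/135.23 = 0.4435
L = ρ/(1−ρ) = 0.4435/(1 − 0.4435) = 0.4435/0.5565 = 0.7971

Final: 0.7971


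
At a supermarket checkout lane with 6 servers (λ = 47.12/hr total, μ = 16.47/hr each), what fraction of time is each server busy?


ρ = λ/(cμ) = 47.12/(6·16.47) = 47.12/98.82 = 0.4768

Final: 0.4768


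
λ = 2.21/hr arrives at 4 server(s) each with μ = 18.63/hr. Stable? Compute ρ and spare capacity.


Total capacity cμ = 4·18.63 = 74.52/hr
ρ = λ/(cμ) = 2.21/74.52 = 0.02966
Stable ⇔ ρ < 1: YES
Spare capacity = cμ − λ = 74.52 − 2.21 = 72.31/hr

Final: ρ = 0.02966; stable; margin = 72.31/hr


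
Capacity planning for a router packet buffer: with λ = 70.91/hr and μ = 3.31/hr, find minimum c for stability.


Stability requires cμ > λ ⇔ c > λ/μ.
λ/μ = 70.91/3.31 = 21.4230
Minimum integer c = ⌊21.4230⌋ + 1 = 22
Check: 22·3.31 = 72.82 > 70.91, while 21·3.31 = 69.51 ≤ 70.91

Final: 22 servers


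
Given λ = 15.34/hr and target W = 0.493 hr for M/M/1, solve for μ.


W = 1/(μ−λ) ⇒ μ − λ = 1/W = 1/0.493 = 2.0284
μ = λ + 1/W = 15.34 + 2.0284 = 17.3684 per hr

Final: 17.3684 /hr


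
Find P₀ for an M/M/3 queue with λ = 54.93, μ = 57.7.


a = λ/μ = 54.93/57.7 = 0.9520; ρ = a/c = 0.3173
Σ_{k=0}^{2} a^k/k! (terms k=0..2) = 1.00000 + 0.95199 + 0.45315 = 2.40514
Tail: a^3/(3!(1−ρ)) = 0.86278/(6·0.6827) = 0.21064
P₀ = 1/(2.40514 + 0.21064) = 1/2.61578 = 0.382295

Final: 0.382295


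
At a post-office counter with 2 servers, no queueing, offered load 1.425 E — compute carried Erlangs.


B(2,1.425) = 0.295122 (Erlang-B)
Carried load = a(1 − B) = 1.425·(1 − 0.295122) = 1.425·0.704878 = 1.0045 E

Final: 1.0045 Erlangs


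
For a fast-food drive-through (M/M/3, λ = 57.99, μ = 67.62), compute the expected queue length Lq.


a = λ/μ = 0.8576; ρ = a/3 = 0.2859
P₀ = 0.421494
Lq = P₀·a^c·ρ / (c!·(1−ρ)²) = 0.421494·0.63072·0.2859/(6·0.50999)
= 0.02484

Final: 0.02484


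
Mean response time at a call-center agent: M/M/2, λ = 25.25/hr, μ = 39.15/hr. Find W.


a = 0.6450; ρ = 0.3225; P₀ = 0.512313
Lq = P₀·a^c·ρ/(c!(1−ρ)²) = 0.07485
Wq = Lq/λ = 0.07485/25.25 = 0.002965 hr
W = Wq + 1/μ = 0.002965 + 0.02554 = 0.02851 hr

Final: 0.02851 hr


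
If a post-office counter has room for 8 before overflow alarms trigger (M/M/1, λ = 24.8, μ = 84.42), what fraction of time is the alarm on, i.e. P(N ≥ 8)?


ρ = 24.8/84.42 = 0.2938
P(N ≥ n) = ρ^n = 0.2938^8 = 0.00005547

Final: 0.00005547


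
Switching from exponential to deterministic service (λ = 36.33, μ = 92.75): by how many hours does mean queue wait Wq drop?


ρ = 36.33/92.75 = 0.3917
Wq(M/M/1) = ρ/(μ−λ) = 0.3917/56.42 = 0.006943 hr
Wq(M/D/1) = ρ/(2(μ−λ)) = 0.003471 hr
Savings = 0.006943 − 0.003471 = 0.003471 hr

Final: 0.003471 hr


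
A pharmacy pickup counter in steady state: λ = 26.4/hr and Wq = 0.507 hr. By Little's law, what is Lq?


Lq = λWq = 26.4·0.507 = 13.3848

Final: 13.3848


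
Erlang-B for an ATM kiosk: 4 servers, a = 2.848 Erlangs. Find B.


B(c,a) = (a^c/c!) / Σ_{k=0}^{c} a^k/k!
a^4/4! = 2.741250
Σ terms (k=0..4): 1.00000 + 2.84800 + 4.05555 + 3.85007 + 2.74125 = 14.494873
B = 2.741250/14.494873 = 0.189119

Final: 0.189119


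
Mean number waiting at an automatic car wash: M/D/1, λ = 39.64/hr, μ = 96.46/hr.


ρ = 39.64/96.46 = 0.4109
M/D/1: Lq = ρ²/(2(1−ρ)) = 0.1689/(2·0.5891) = 0.14335

Final: 0.14335


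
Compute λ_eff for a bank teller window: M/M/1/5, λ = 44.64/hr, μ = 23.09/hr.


ρ = 1.9333; P_K = (1−ρ)ρ^5/(1−ρ^6) = 0.492177
λ_eff = λ(1 − P_K) = 44.64·(1 − 0.492177) = 44.64·0.507823 = 22.6692 /hr

Final: 22.6692 /hr


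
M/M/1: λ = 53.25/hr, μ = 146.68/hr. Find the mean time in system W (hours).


W = 1/(μ−λ) = 1/(146.68 − 53.25) = 1/93.43 = 0.01070 hr

Final: 0.01070 hr


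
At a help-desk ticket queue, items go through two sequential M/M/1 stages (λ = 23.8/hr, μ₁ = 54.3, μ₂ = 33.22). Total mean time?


Each node sees arrival rate λ = 23.8/hr (tandem ⇒ throughput preserved).
W₁ = 1/(μ₁−λ) = 1/(54.3−23.8) = 0.03279 hr
W₂ = 1/(μ₂−λ) = 1/(33.22−23.8) = 0.10616 hr
W_total = W₁ + W₂ = 0.03279 + 0.10616 = 0.13894 hr

Final: 0.13894 hr


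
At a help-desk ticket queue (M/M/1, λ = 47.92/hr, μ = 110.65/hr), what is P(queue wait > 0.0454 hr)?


ρ = 47.92/110.65 = 0.4331
P(Wq > t) = ρ·e^{−(μ−λ)t} = 0.4331·e^{−2.8479}
= 0.4331·0.057963 = 0.025103

Final: 0.025103


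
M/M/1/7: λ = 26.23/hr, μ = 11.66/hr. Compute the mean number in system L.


ρ = 26.23/11.66 = 2.2496
L = ρ[1 − (K+1)ρ^K + Kρ^(K+1)] / [(1−ρ)(1−ρ^(K+1))]
Numerator: 2.2496·(1 − 8·291.540021 + 7·655.840031) = 5083.041165
Denominator: (-1.2496)·(-654.840031) = 818.269232
L = 5083.041165/818.269232 = 6.2119

Final: 6.2119


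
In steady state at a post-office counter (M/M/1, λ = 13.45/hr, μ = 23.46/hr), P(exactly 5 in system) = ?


ρ = 13.45/23.46 = 0.5733
P_n = (1−ρ)·ρ^n = (1 − 0.5733)·0.5733^5 = 0.4267·0.061940 = 0.026429

Final: 0.026429


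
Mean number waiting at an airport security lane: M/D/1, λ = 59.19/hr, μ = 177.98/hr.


ρ = 59.19/177.98 = 0.3326
M/D/1: Lq = ρ²/(2(1−ρ)) = 0.1106/(2·0.6674) = 0.08285

Final: 0.08285


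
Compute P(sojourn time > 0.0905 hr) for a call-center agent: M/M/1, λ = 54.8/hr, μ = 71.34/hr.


W ~ Exponential(μ−λ) for M/M/1.
μ − λ = 71.34 − 54.8 = 16.5400
P(W > t) = e^{−(μ−λ)t} = e^{−1.4969} = 0.223830

Final: 0.223830


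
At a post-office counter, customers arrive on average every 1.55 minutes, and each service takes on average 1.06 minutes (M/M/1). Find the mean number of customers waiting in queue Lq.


λ = 60/1.55 = 38.7097 /hr
μ = 60/1.06 = 56.6038 /hr
ρ = λ/μ = 38.7097/56.6038 = 0.6839
Lq = ρ²/(1−ρ) = 0.4677/0.3161 = 1.4794

Final: 1.4794


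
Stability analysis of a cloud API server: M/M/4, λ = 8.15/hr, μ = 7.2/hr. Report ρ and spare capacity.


Total capacity cμ = 4·7.2 = 28.80/hr
ρ = λ/(cμ) = 8.15/28.80 = 0.2830
Stable ⇔ ρ < 1: YES
Spare capacity = cμ − λ = 28.80 − 8.15 = 20.65/hr

Final: ρ = 0.2830; stable; margin = 20.65/hr


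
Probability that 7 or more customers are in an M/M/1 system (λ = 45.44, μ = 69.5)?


ρ = 45.44/69.5 = 0.6538
P(N ≥ n) = ρ^n = 0.6538^7 = 0.051071

Final: 0.051071


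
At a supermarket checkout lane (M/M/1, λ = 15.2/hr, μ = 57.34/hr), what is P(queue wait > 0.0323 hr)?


ρ = 15.2/57.34 = 0.2651
P(Wq > t) = ρ·e^{−(μ−λ)t} = 0.2651·e^{−1.3611}
= 0.2651·0.256373 = 0.067961

Final: 0.067961


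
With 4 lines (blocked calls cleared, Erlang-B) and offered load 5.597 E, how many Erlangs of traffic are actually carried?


B(4,5.597) = 0.442660 (Erlang-B)
Carried load = a(1 − B) = 5.597·(1 − 0.442660) = 5.597·0.557340 = 3.1194 E

Final: 3.1194 Erlangs


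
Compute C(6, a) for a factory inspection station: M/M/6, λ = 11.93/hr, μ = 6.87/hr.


a = λ/μ = 1.7365; ρ = a/6 = 0.2894
P₀ = 0.176020 (from M/M/c formula)
C(c,a) = [a^c/(c!(1−ρ))]·P₀ = [27.42220/(720·0.7106)]·0.176020
= 0.05360·0.176020 = 0.009435

Final: 0.009435


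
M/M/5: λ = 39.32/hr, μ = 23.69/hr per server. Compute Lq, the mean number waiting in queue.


a = λ/μ = 1.6598; ρ = a/5 = 0.3320
P₀ = 0.189660
Lq = P₀·a^c·ρ / (c!·(1−ρ)²) = 0.189660·12.59628·0.3320/(120·0.44628)
= 0.01481

Final: 0.01481


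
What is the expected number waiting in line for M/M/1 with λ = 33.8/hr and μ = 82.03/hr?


ρ = 33.8/82.03 = 0.4120
Lq = ρ²/(1−ρ) = 0.1698/0.5880 = 0.2888

Final: 0.2888


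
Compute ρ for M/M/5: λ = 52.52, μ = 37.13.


ρ = λ/(cμ) = 52.52/(5·37.13) = 52.52/185.65 = 0.2829

Final: 0.2829


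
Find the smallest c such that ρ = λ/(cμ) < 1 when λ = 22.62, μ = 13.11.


Stability requires cμ > λ ⇔ c > λ/μ.
λ/μ = 22.62/13.11 = 1.7254
Minimum integer c = ⌊1.7254⌋ + 1 = 2
Check: 2·13.11 = 26.22 > 22.62, while 1·13.11 = 13.11 ≤ 22.62

Final: 2 servers


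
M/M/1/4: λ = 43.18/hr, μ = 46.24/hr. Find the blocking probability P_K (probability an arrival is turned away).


ρ = λ/μ = 43.18/46.24 = 0.9338
P_K = (1−ρ)ρ^K/(1−ρ^(K+1)) = (0.06618·0.760430)/(1 − 0.710107)
= 0.050323/0.289893 = 0.173590

Final: 0.173590


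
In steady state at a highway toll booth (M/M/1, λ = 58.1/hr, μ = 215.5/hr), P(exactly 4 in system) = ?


ρ = 58.1/215.5 = 0.2696
P_n = (1−ρ)·ρ^n = (1 − 0.2696)·0.2696^4 = 0.7304·0.005283 = 0.003859

Final: 0.003859


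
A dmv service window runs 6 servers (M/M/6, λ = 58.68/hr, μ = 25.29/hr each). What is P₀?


a = λ/μ = 58.68/25.29 = 2.3203; ρ = a/c = 0.3867
Σ_{k=0}^{5} a^k/k! (terms k=0..5) = 1.00000 + 2.32028 + 2.69186 + 2.08196 + 1.20769 + 0.56043 = 9.86223
Tail: a^6/(6!(1−ρ)) = 156.04421/(720·0.6133) = 0.35339
P₀ = 1/(9.86223 + 0.35339) = 1/10.21561 = 0.097889

Final: 0.097889


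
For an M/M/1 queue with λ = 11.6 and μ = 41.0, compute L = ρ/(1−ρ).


ρ = λ/μ = 11.6/41.0 = 0.2829
L = ρ/(1−ρ) = 0.2829/(1 − 0.2829) = 0.2829/0.7171 = 0.3946

Final: 0.3946


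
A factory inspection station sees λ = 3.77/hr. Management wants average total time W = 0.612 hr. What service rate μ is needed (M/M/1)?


W = 1/(μ−λ) ⇒ μ − λ = 1/W = 1/0.612 = 1.6340
μ = λ + 1/W = 3.77 + 1.6340 = 5.4040 per hr

Final: 5.4040 /hr


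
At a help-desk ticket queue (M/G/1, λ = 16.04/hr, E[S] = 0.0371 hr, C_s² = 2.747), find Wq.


ρ = λ·E[S] = 16.04·0.0371 = 0.5951
E[S²] = E[S]²(1+C_s²) = 0.0371²·(1+2.747) = 0.005157
Wq = λ·E[S²]/(2(1−ρ)) = 16.04·0.005157/(2·0.4049) = 0.10215 hr

Final: 0.10215 hr


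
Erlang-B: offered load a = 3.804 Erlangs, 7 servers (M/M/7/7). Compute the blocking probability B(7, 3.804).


B(c,a) = (a^c/c!) / Σ_{k=0}^{c} a^k/k!
a^7/7! = 2.286931
Σ terms (k=0..7): 1.00000 + 3.80400 + 7.23521 + 9.17424 + 8.72471 + 6.63776 + 4.20834 + 2.28693 = 43.071182
B = 2.286931/43.071182 = 0.053097

Final: 0.053097


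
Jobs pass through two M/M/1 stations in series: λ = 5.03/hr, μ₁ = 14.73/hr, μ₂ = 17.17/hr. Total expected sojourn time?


Each node sees arrival rate λ = 5.03/hr (tandem ⇒ throughput preserved).
W₁ = 1/(μ₁−λ) = 1/(14.73−5.03) = 0.10309 hr
W₂ = 1/(μ₂−λ) = 1/(17.17−5.03) = 0.08237 hr
W_total = W₁ + W₂ = 0.10309 + 0.08237 = 0.18547 hr

Final: 0.18547 hr


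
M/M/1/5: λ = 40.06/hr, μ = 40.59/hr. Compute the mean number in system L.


ρ = 40.06/40.59 = 0.9869
L = ρ[1 − (K+1)ρ^K + Kρ^(K+1)] / [(1−ρ)(1−ρ^(K+1))]
Numerator: 0.9869·(1 − 6·0.936396 + 5·0.924169) = 0.002437
Denominator: (0.01306)·(0.075831) = 0.0009902
L = 0.002437/0.0009902 = 2.4617

Final: 2.4617


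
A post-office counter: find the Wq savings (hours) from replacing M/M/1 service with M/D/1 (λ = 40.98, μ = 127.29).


ρ = 40.98/127.29 = 0.3219
Wq(M/M/1) = ρ/(μ−λ) = 0.3219/86.31 = 0.003730 hr
Wq(M/D/1) = ρ/(2(μ−λ)) = 0.001865 hr
Savings = 0.003730 − 0.001865 = 0.001865 hr

Final: 0.001865 hr


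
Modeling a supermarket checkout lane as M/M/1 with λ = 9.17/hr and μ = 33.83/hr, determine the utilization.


ρ = λ/μ = 9.17/33.83 = 0.2711

Final: 0.2711


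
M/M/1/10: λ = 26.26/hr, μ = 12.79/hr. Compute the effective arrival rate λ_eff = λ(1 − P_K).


ρ = 2.0532; P_K = (1−ρ)ρ^10/(1−ρ^11) = 0.513135
λ_eff = λ(1 − P_K) = 26.26·(1 − 0.513135) = 26.26·0.486865 = 12.7851 /hr

Final: 12.7851 /hr


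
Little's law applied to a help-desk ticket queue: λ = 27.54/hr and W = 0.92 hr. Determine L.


L = λW = 27.54·0.92 = 25.3368

Final: 25.3368


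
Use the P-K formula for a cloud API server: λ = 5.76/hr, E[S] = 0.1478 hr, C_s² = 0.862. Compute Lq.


ρ = λ·E[S] = 5.76·0.1478 = 0.8513
Lq = ρ²(1+C_s²)/(2(1−ρ)) = 0.7248·(1+0.862)/(2·0.1487)
= 0.7248·1.8620/0.2973 = 4.53852

Final: 4.53852


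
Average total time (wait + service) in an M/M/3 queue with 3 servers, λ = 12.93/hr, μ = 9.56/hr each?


a = 1.3525; ρ = 0.4508; P₀ = 0.248878
Lq = P₀·a^c·ρ/(c!(1−ρ)²) = 0.15342
Wq = Lq/λ = 0.15342/12.93 = 0.01187 hr
W = Wq + 1/μ = 0.01187 + 0.10460 = 0.11647 hr

Final: 0.11647 hr


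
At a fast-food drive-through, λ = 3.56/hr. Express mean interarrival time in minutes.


Mean interarrival time = 1/λ = 1/3.56 hour = 0.28090 hour
In minutes: 0.28090 × 60 = 16.8539 min

Final: 16.8539 min


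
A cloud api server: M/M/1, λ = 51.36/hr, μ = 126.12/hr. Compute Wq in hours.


ρ = 51.36/126.12 = 0.4072
Wq = ρ/(μ−λ) = 0.4072/(126.12 − 51.36) = 0.4072/74.76 = 0.005447 hr

Final: 0.005447 hr


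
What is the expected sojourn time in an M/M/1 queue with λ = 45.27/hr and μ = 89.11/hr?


W = 1/(μ−λ) = 1/(89.11 − 45.27) = 1/43.84 = 0.02281 hr

Final: 0.02281 hr


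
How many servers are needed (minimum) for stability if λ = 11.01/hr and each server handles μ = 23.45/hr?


Stability requires cμ > λ ⇔ c > λ/μ.
λ/μ = 11.01/23.45 = 0.4695
Minimum integer c = ⌊0.4695⌋ + 1 = 1
Check: 1·23.45 = 23.45 > 11.01, while 0·23.45 = 0.00 ≤ 11.01

Final: 1 servers


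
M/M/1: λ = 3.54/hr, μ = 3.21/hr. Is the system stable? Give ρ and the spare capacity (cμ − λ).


Total capacity cμ = 1·3.21 = 3.21/hr
ρ = λ/(cμ) = 3.54/3.21 = 1.1028
Stable ⇔ ρ < 1: NO
Spare capacity = cμ − λ = 3.21 − 3.54 = -0.33/hr

Final: ρ = 1.1028; unstable; margin = -0.33/hr


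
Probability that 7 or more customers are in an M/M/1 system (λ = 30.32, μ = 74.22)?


ρ = 30.32/74.22 = 0.4085
P(N ≥ n) = ρ^n = 0.4085^7 = 0.001899

Final: 0.001899


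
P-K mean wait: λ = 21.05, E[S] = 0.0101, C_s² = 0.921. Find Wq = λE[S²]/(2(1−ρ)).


ρ = λ·E[S] = 21.05·0.0101 = 0.2126
E[S²] = E[S]²(1+C_s²) = 0.0101²·(1+0.921) = 0.0001960
Wq = λ·E[S²]/(2(1−ρ)) = 21.05·0.0001960/(2·0.7874) = 0.002619 hr

Final: 0.002619 hr


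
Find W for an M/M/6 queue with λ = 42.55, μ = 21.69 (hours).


a = 1.9617; ρ = 0.3270; P₀ = 0.140430
Lq = P₀·a^c·ρ/(c!(1−ρ)²) = 0.008024
Wq = Lq/λ = 0.008024/42.55 = 0.0001886 hr
W = Wq + 1/μ = 0.0001886 + 0.04610 = 0.04629 hr

Final: 0.04629 hr


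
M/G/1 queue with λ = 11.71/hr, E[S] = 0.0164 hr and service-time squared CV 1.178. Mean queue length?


ρ = λ·E[S] = 11.71·0.0164 = 0.1920
Lq = ρ²(1+C_s²)/(2(1−ρ)) = 0.03688·(1+1.178)/(2·0.8080)
= 0.03688·2.1780/1.6159 = 0.04971

Final: 0.04971


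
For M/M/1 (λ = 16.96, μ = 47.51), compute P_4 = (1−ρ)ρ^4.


ρ = 16.96/47.51 = 0.3570
P_n = (1−ρ)·ρ^n = (1 − 0.3570)·0.3570^4 = 0.6430·0.016239 = 0.010442

Final: 0.010442


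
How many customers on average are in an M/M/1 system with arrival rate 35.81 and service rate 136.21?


ρ = λ/μ = 35.81/136.21 = 0.2629
L = ρ/(1−ρ) = 0.2629/(1 − 0.2629) = 0.2629/0.7371 = 0.3567

Final: 0.3567


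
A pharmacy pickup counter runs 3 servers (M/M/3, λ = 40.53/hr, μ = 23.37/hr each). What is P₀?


a = λ/μ = 40.53/23.37 = 1.7343; ρ = a/c = 0.5781
Σ_{k=0}^{2} a^k/k! (terms k=0..2) = 1.00000 + 1.73427 + 1.50385 = 4.23813
Tail: a^3/(3!(1−ρ)) = 5.21619/(6·0.4219) = 2.06056
P₀ = 1/(4.23813 + 2.06056) = 1/6.29868 = 0.158763

Final: 0.158763


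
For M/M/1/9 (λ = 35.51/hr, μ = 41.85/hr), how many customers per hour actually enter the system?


ρ = 0.8485; P_K = (1−ρ)ρ^9/(1−ρ^10) = 0.042821
λ_eff = λ(1 − P_K) = 35.51·(1 − 0.042821) = 35.51·0.957179 = 33.9894 /hr

Final: 33.9894 /hr


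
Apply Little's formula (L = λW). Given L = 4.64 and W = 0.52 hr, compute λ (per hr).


λ = L/W = 4.64/0.52 = 8.9231 /hr

Final: 8.9231 /hr


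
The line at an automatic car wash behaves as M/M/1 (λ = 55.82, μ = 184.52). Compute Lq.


ρ = 55.82/184.52 = 0.3025
Lq = ρ²/(1−ρ) = 0.09152/0.6975 = 0.1312

Final: 0.1312


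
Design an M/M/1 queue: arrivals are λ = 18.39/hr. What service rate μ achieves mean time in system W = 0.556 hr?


W = 1/(μ−λ) ⇒ μ − λ = 1/W = 1/0.556 = 1.7986
μ = λ + 1/W = 18.39 + 1.7986 = 20.1886 per hr

Final: 20.1886 /hr


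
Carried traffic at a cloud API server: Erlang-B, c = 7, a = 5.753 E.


B(7,5.753) = 0.168960 (Erlang-B)
Carried load = a(1 − B) = 5.753·(1 − 0.168960) = 5.753·0.831040 = 4.7810 E

Final: 4.7810 Erlangs


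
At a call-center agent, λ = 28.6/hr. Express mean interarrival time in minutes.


Mean interarrival time = 1/λ = 1/28.6 hour = 0.03497 hour
In minutes: 0.03497 × 60 = 2.0979 min

Final: 2.0979 min


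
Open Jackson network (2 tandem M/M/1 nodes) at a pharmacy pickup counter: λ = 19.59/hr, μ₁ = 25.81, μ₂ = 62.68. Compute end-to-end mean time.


Each node sees arrival rate λ = 19.59/hr (tandem ⇒ throughput preserved).
W₁ = 1/(μ₁−λ) = 1/(25.81−19.59) = 0.16077 hr
W₂ = 1/(μ₂−λ) = 1/(62.68−19.59) = 0.02321 hr
W_total = W₁ + W₂ = 0.16077 + 0.02321 = 0.18398 hr

Final: 0.18398 hr


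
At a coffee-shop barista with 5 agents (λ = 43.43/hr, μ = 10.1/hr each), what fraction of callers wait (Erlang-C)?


a = λ/μ = 4.3000; ρ = a/5 = 0.8600
P₀ = 0.007719 (from M/M/c formula)
C(c,a) = [a^c/(c!(1−ρ))]·P₀ = [1470.08443/(120·0.1400)]·0.007719
= 87.50503·0.007719 = 0.675474

Final: 0.675474


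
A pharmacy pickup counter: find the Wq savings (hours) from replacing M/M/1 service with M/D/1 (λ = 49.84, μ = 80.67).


ρ = 49.84/80.67 = 0.6178
Wq(M/M/1) = ρ/(μ−λ) = 0.6178/30.83 = 0.02004 hr
Wq(M/D/1) = ρ/(2(μ−λ)) = 0.01002 hr
Savings = 0.02004 − 0.01002 = 0.01002 hr

Final: 0.01002 hr


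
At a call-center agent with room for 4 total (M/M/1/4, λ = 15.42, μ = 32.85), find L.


ρ = 15.42/32.85 = 0.4694
L = ρ[1 − (K+1)ρ^K + Kρ^(K+1)] / [(1−ρ)(1−ρ^(K+1))]
Numerator: 0.4694·(1 − 5·0.048551 + 4·0.022790) = 0.398247
Denominator: (0.5306)·(0.977210) = 0.518501
L = 0.398247/0.518501 = 0.7681

Final: 0.7681


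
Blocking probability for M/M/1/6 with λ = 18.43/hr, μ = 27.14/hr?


ρ = λ/μ = 18.43/27.14 = 0.6791
P_K = (1−ρ)ρ^K/(1−ρ^(K+1)) = (0.3209·0.098060)/(1 − 0.066590)
= 0.031470/0.933410 = 0.033715

Final: 0.033715


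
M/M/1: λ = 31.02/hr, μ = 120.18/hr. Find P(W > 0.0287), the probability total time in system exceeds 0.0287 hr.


W ~ Exponential(μ−λ) for M/M/1.
μ − λ = 120.18 − 31.02 = 89.1600
P(W > t) = e^{−(μ−λ)t} = e^{−2.5589} = 0.077390

Final: 0.077390


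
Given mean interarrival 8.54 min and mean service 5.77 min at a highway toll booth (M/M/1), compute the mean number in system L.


λ = 60/8.54 = 7.0258 /hr
μ = 60/5.77 = 10.3986 /hr
ρ = λ/μ = 7.0258/10.3986 = 0.6756
L = ρ/(1−ρ) = 0.6756/0.3244 = 2.0830

Final: 2.0830


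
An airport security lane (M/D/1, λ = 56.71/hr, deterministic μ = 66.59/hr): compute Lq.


ρ = 56.71/66.59 = 0.8516
M/D/1: Lq = ρ²/(2(1−ρ)) = 0.7253/(2·0.1484) = 2.44412

Final: 2.44412


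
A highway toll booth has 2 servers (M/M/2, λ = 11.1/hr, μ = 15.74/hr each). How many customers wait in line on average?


a = λ/μ = 0.7052; ρ = a/2 = 0.3526
P₀ = 0.478628
Lq = P₀·a^c·ρ / (c!·(1−ρ)²) = 0.478628·0.49732·0.3526/(2·0.41912)
= 0.10013

Final: 0.10013


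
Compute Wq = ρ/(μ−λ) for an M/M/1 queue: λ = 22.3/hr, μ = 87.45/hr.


ρ = 22.3/87.45 = 0.2550
Wq = ρ/(μ−λ) = 0.2550/(87.45 − 22.3) = 0.2550/65.15 = 0.003914 hr

Final: 0.003914 hr


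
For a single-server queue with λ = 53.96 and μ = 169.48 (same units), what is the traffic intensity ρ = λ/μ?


ρ = λ/μ = 53.96/169.48 = 0.3184

Final: 0.3184


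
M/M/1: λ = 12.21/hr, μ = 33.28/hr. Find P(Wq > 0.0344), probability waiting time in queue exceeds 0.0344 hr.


ρ = 12.21/33.28 = 0.3669
P(Wq > t) = ρ·e^{−(μ−λ)t} = 0.3669·e^{−0.7248}
= 0.3669·0.484418 = 0.177727

Final: 0.177727


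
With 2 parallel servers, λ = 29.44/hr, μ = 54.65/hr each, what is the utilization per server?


ρ = λ/(cμ) = 29.44/(2·54.65) = 29.44/109.30 = 0.2694

Final: 0.2694


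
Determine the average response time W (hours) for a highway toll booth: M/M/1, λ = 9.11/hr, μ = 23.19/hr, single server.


W = 1/(μ−λ) = 1/(23.19 − 9.11) = 1/14.08 = 0.07102 hr

Final: 0.07102 hr


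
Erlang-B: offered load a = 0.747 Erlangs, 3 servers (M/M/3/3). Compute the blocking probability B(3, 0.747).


B(c,a) = (a^c/c!) / Σ_{k=0}^{c} a^k/k!
a^3/3! = 0.069472
Σ terms (k=0..3): 1.00000 + 0.74700 + 0.27900 + 0.06947 = 2.095477
B = 0.069472/2.095477 = 0.033153

Final: 0.033153


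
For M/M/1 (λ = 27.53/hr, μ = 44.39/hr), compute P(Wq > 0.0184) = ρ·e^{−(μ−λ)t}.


ρ = 27.53/44.39 = 0.6202
P(Wq > t) = ρ·e^{−(μ−λ)t} = 0.6202·e^{−0.3102}
= 0.6202·0.733283 = 0.454771

Final: 0.454771


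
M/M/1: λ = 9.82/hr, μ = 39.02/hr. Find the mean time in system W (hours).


W = 1/(μ−λ) = 1/(39.02 − 9.82) = 1/29.20 = 0.03425 hr

Final: 0.03425 hr


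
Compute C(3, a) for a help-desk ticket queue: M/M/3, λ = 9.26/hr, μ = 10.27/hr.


a = λ/μ = 0.9017; ρ = a/3 = 0.3006
P₀ = 0.402769 (from M/M/c formula)
C(c,a) = [a^c/(c!(1−ρ))]·P₀ = [0.73303/(6·0.6994)]·0.402769
= 0.17467·0.402769 = 0.070351

Final: 0.070351


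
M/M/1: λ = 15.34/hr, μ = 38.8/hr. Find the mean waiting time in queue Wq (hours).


ρ = 15.34/38.8 = 0.3954
Wq = ρ/(μ−λ) = 0.3954/(38.8 − 15.34) = 0.3954/23.46 = 0.01685 hr

Final: 0.01685 hr


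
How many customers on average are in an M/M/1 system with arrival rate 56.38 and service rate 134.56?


ρ = λ/μ = 56.38/134.56 = 0.4190
L = ρ/(1−ρ) = 0.4190/(1 − 0.4190) = 0.4190/0.5810 = 0.7212

Final: 0.7212


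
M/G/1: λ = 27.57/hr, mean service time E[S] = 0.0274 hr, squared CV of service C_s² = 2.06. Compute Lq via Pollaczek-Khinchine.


ρ = λ·E[S] = 27.57·0.0274 = 0.7554
Lq = ρ²(1+C_s²)/(2(1−ρ)) = 0.5707·(1+2.06)/(2·0.2446)
= 0.5707·3.0600/0.4892 = 3.56978

Final: 3.56978


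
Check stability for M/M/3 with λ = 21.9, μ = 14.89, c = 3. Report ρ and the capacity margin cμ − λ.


Total capacity cμ = 3·14.89 = 44.67/hr
ρ = λ/(cμ) = 21.9/44.67 = 0.4903
Stable ⇔ ρ < 1: YES
Spare capacity = cμ − λ = 44.67 − 21.9 = 22.77/hr

Final: ρ = 0.4903; stable; margin = 22.77/hr


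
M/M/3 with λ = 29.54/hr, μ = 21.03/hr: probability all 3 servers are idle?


a = λ/μ = 29.54/21.03 = 1.4047; ρ = a/c = 0.4682
Σ_{k=0}^{2} a^k/k! (terms k=0..2) = 1.00000 + 1.40466 + 0.98653 = 3.39119
Tail: a^3/(3!(1−ρ)) = 2.77149/(6·0.5318) = 0.86862
P₀ = 1/(3.39119 + 0.86862) = 1/4.25982 = 0.234752

Final: 0.234752


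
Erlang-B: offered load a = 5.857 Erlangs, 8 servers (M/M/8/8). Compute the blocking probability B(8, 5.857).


B(c,a) = (a^c/c!) / Σ_{k=0}^{c} a^k/k!
a^8/8! = 34.346404
Σ terms (k=0..8): 1.00000 + 5.85700 + 17.15222 + 33.48686 + 49.03313 + 57.43741 + 56.06849 + 46.91331 + 34.34640 = 301.294829
B = 34.346404/301.294829 = 0.113996

Final: 0.113996


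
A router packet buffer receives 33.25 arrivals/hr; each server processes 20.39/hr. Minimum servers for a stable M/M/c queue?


Stability requires cμ > λ ⇔ c > λ/μ.
λ/μ = 33.25/20.39 = 1.6307
Minimum integer c = ⌊1.6307⌋ + 1 = 2
Check: 2·20.39 = 40.78 > 33.25, while 1·20.39 = 20.39 ≤ 33.25

Final: 2 servers


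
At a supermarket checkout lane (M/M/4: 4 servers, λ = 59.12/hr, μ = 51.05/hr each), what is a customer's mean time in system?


a = 1.1581; ρ = 0.2895; P₀ = 0.313185
Lq = P₀·a^c·ρ/(c!(1−ρ)²) = 0.01346
Wq = Lq/λ = 0.01346/59.12 = 0.0002277 hr
W = Wq + 1/μ = 0.0002277 + 0.01959 = 0.01982 hr

Final: 0.01982 hr


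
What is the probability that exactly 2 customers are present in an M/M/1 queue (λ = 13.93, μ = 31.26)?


ρ = 13.93/31.26 = 0.4456
P_n = (1−ρ)·ρ^n = (1 − 0.4456)·0.4456^2 = 0.5544·0.198575 = 0.110086

Final: 0.110086


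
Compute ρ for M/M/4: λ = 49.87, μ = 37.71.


ρ = λ/(cμ) = 49.87/(4·37.71) = 49.87/150.84 = 0.3306

Final: 0.3306


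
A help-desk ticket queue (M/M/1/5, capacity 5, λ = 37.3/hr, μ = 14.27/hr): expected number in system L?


ρ = 37.3/14.27 = 2.6139
L = ρ[1 − (K+1)ρ^K + Kρ^(K+1)] / [(1−ρ)(1−ρ^(K+1))]
Numerator: 2.6139·(1 − 6·122.018110 + 5·318.940119) = 2257.321599
Denominator: (-1.6139)·(-317.940119) = 513.115693
L = 2257.321599/513.115693 = 4.3992

Final: 4.3992


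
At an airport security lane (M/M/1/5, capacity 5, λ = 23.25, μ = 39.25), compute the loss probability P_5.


ρ = λ/μ = 23.25/39.25 = 0.5924
P_K = (1−ρ)ρ^K/(1−ρ^(K+1)) = (0.4076·0.072932)/(1 − 0.043202)
= 0.029730/0.956798 = 0.031073

Final: 0.031073


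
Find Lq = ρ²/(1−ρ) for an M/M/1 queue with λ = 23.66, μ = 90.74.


ρ = 23.66/90.74 = 0.2607
Lq = ρ²/(1−ρ) = 0.06799/0.7393 = 0.09197

Final: 0.09197


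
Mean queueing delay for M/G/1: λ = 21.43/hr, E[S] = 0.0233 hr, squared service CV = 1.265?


ρ = λ·E[S] = 21.43·0.0233 = 0.4993
E[S²] = E[S]²(1+C_s²) = 0.0233²·(1+1.265) = 0.001230
Wq = λ·E[S²]/(2(1−ρ)) = 21.43·0.001230/(2·0.5007) = 0.02632 hr

Final: 0.02632 hr


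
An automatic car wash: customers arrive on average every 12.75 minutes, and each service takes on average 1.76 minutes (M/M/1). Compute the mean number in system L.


λ = 60/12.75 = 4.7059 /hr
μ = 60/1.76 = 34.0909 /hr
ρ = λ/μ = 4.7059/34.0909 = 0.1380
L = ρ/(1−ρ) = 0.1380/0.8620 = 0.1601

Final: 0.1601


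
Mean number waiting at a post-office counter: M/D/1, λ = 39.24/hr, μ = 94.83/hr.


ρ = 39.24/94.83 = 0.4138
M/D/1: Lq = ρ²/(2(1−ρ)) = 0.1712/(2·0.5862) = 0.14604

Final: 0.14604


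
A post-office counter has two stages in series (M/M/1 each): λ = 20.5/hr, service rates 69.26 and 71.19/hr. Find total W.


Each node sees arrival rate λ = 20.5/hr (tandem ⇒ throughput preserved).
W₁ = 1/(μ₁−λ) = 1/(69.26−20.5) = 0.02051 hr
W₂ = 1/(μ₂−λ) = 1/(71.19−20.5) = 0.01973 hr
W_total = W₁ + W₂ = 0.02051 + 0.01973 = 0.04024 hr

Final: 0.04024 hr


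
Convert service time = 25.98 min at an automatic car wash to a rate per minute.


μ = 1/(service time) in consistent units.
1 minute = 1 min, so μ = 1/25.98 = 0.03849 per minute

Final: 0.03849 /min


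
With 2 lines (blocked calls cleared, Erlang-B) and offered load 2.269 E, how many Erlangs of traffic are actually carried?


B(2,2.269) = 0.440544 (Erlang-B)
Carried load = a(1 − B) = 2.269·(1 − 0.440544) = 2.269·0.559456 = 1.2694 E

Final: 1.2694 Erlangs


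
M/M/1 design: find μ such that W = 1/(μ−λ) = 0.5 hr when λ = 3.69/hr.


W = 1/(μ−λ) ⇒ μ − λ = 1/W = 1/0.5 = 2.0000
μ = λ + 1/W = 3.69 + 2.0000 = 5.6900 per hr

Final: 5.6900 /hr


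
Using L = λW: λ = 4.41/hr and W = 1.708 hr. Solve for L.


L = λW = 4.41·1.708 = 7.5323

Final: 7.5323


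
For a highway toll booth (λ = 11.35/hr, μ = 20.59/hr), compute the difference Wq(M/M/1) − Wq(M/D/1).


ρ = 11.35/20.59 = 0.5512
Wq(M/M/1) = ρ/(μ−λ) = 0.5512/9.24 = 0.05966 hr
Wq(M/D/1) = ρ/(2(μ−λ)) = 0.02983 hr
Savings = 0.05966 − 0.02983 = 0.02983 hr

Final: 0.02983 hr


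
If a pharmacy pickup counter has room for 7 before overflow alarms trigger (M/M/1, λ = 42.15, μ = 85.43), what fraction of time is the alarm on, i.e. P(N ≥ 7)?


ρ = 42.15/85.43 = 0.4934
P(N ≥ n) = ρ^n = 0.4934^7 = 0.007117

Final: 0.007117


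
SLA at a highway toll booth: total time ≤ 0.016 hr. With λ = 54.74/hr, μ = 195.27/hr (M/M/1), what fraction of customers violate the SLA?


W ~ Exponential(μ−λ) for M/M/1.
μ − λ = 195.27 − 54.74 = 140.5300
P(W > t) = e^{−(μ−λ)t} = e^{−2.2485} = 0.105560

Final: 0.105560


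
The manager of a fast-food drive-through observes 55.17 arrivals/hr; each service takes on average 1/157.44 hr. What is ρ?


ρ = λ/μ = 55.17/157.44 = 0.3504

Final: 0.3504


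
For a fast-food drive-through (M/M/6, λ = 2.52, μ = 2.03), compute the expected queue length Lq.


a = λ/μ = 1.2414; ρ = a/6 = 0.2069
P₀ = 0.288963
Lq = P₀·a^c·ρ / (c!·(1−ρ)²) = 0.288963·3.65954·0.2069/(720·0.62901)
= 0.0004831

Final: 0.0004831


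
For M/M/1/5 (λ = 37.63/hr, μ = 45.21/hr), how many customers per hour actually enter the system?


ρ = 0.8323; P_K = (1−ρ)ρ^5/(1−ρ^6) = 0.100343
λ_eff = λ(1 − P_K) = 37.63·(1 − 0.100343) = 37.63·0.899657 = 33.8541 /hr

Final: 33.8541 /hr


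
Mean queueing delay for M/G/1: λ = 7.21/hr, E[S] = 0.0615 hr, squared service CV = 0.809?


ρ = λ·E[S] = 7.21·0.0615 = 0.4434
E[S²] = E[S]²(1+C_s²) = 0.0615²·(1+0.809) = 0.006842
Wq = λ·E[S²]/(2(1−ρ)) = 7.21·0.006842/(2·0.5566) = 0.04432 hr

Final: 0.04432 hr


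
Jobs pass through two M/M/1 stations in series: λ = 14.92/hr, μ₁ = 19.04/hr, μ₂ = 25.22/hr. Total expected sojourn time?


Each node sees arrival rate λ = 14.92/hr (tandem ⇒ throughput preserved).
W₁ = 1/(μ₁−λ) = 1/(19.04−14.92) = 0.24272 hr
W₂ = 1/(μ₂−λ) = 1/(25.22−14.92) = 0.09709 hr
W_total = W₁ + W₂ = 0.24272 + 0.09709 = 0.33981 hr

Final: 0.33981 hr


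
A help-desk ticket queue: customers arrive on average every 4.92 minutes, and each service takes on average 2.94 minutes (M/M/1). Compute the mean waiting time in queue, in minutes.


λ = 60/4.92 = 12.1951 /hr
μ = 60/2.94 = 20.4082 /hr
ρ = λ/μ = 12.1951/20.4082 = 0.5976
Wq = ρ/(μ−λ) = 0.5976/(20.4082−12.1951) = 0.07276 hr
In minutes: 0.07276·60 = 4.365 min

Final: 4.365 min


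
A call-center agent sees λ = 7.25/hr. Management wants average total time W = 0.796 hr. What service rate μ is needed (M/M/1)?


W = 1/(μ−λ) ⇒ μ − λ = 1/W = 1/0.796 = 1.2563
μ = λ + 1/W = 7.25 + 1.2563 = 8.5063 per hr

Final: 8.5063 /hr


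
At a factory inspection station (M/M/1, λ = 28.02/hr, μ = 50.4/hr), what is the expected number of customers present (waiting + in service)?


ρ = λ/μ = 28.02/50.4 = 0.5560
L = ρ/(1−ρ) = 0.5560/(1 − 0.5560) = 0.5560/0.4440 = 1.2520

Final: 1.2520


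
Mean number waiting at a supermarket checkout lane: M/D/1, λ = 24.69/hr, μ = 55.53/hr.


ρ = 24.69/55.53 = 0.4446
M/D/1: Lq = ρ²/(2(1−ρ)) = 0.1977/(2·0.5554) = 0.17798

Final: 0.17798


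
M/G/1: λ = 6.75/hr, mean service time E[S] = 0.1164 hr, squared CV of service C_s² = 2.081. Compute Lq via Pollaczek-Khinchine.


ρ = λ·E[S] = 6.75·0.1164 = 0.7857
Lq = ρ²(1+C_s²)/(2(1−ρ)) = 0.6173·(1+2.081)/(2·0.2143)
= 0.6173·3.0810/0.4286 = 4.43765

Final: 4.43765


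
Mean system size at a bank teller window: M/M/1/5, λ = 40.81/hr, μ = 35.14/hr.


ρ = 40.81/35.14 = 1.1614
L = ρ[1 − (K+1)ρ^K + Kρ^(K+1)] / [(1−ρ)(1−ρ^(K+1))]
Numerator: 1.1614·(1 − 6·2.112634 + 5·2.453517) = 0.687269
Denominator: (-0.1614)·(-1.453517) = 0.234532
L = 0.687269/0.234532 = 2.9304

Final: 2.9304


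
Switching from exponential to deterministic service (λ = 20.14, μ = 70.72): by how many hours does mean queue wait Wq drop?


ρ = 20.14/70.72 = 0.2848
Wq(M/M/1) = ρ/(μ−λ) = 0.2848/50.58 = 0.005630 hr
Wq(M/D/1) = ρ/(2(μ−λ)) = 0.002815 hr
Savings = 0.005630 − 0.002815 = 0.002815 hr

Final: 0.002815 hr
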